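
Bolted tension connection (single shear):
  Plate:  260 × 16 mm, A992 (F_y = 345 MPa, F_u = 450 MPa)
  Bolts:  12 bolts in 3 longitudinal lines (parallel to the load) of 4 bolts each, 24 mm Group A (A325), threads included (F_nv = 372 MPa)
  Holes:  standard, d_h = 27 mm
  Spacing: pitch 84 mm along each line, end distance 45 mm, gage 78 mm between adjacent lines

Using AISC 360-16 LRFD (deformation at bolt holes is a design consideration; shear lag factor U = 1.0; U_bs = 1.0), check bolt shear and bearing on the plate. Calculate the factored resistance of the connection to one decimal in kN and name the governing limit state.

1514.6 kN (bolt shear governs)

Bolt shear: A_b = π(24)²/4 = 452.39 mm². φR_n = 0.75 × 372 × 452.39 × 12 × 1 = 1514.6 kN.
Bearing (16 mm plate, F_u = 450 MPa): end bolts L_c = 45 − 27/2 = 31.5, R_n = min(1.2×31.5×16×450, 2.4×24×16×450) = 272.16 kN/bolt; interior L_c = 84 − 27 = 57, R_n = 414.72 kN/bolt. φR_n = 0.75 × (3×272.16 + 9×414.72) = 3411.7 kN.
Governing: min(1514.6, 3411.7) = 1514.6 kN → bolt shear.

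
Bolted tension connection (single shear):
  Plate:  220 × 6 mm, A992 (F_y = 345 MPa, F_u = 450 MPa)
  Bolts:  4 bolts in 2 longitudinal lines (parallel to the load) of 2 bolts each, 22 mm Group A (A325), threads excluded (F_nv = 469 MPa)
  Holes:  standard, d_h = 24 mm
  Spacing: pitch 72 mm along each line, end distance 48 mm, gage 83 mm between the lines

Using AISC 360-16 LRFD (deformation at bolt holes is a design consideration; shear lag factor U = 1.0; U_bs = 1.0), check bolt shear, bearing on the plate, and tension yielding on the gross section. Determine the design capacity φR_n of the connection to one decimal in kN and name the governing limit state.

Bolt shear: A_b = π(22)²/4 = 380.13 mm². φR_n = 0.75 × 469 × 380.13 × 4 × 1 = 534.8 kN.
Bearing (6 mm plate, F_u = 450 MPa): end bolts L_c = 48 − 24/2 = 36, R_n = min(1.2×36×6×450, 2.4×22×6×450) = 116.64 kN/bolt; interior L_c = 72 − 24 = 48, R_n = 142.56 kN/bolt. φR_n = 0.75 × (2×116.64 + 2×142.56) = 388.8 kN.
Tension yield (gross): A_g = 220×6 = 1320 mm². φR_n = 0.90 × 345 × 1320 = 409.9 kN.
Governing: min(534.8, 388.8, 409.9) = 388.8 kN → bearing.

388.8 kN (bearing governs)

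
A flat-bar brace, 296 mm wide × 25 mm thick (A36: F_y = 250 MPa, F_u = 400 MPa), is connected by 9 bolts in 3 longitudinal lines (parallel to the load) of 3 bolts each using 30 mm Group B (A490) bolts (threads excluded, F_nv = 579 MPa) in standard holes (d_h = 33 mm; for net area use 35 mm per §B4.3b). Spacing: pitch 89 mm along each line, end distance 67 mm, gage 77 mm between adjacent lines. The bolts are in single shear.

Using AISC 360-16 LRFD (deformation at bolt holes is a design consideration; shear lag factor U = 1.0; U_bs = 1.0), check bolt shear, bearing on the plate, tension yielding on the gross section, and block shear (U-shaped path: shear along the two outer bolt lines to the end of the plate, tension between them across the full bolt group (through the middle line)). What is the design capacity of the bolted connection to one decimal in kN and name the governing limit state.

Bolt shear: A_b = π(30)²/4 = 706.86 mm². φR_n = 0.75 × 579 × 706.86 × 9 × 1 = 2762.6 kN.
Bearing (25 mm plate, F_u = 400 MPa): end bolts L_c = 67 − 33/2 = 50.5, R_n = min(1.2×50.5×25×400, 2.4×30×25×400) = 606 kN/bolt; interior L_c = 89 − 33 = 56, R_n = 672 kN/bolt. φR_n = 0.75 × (3×606 + 6×672) = 4387.5 kN.
Tension yield (gross): A_g = 296×25 = 7400 mm². φR_n = 0.90 × 250 × 7400 = 1665.0 kN.
Block shear: shear path 2×[67+2×89] = 2×245 mm, A_gv = 12250, A_nv = 2×(245 − 2.5×35)×25 = 7875 mm²; tension across gage: (154 − 2×35)×25 = 2100 mm². R_n = min(0.6×400×7875, 0.6×250×12250) + 1.0×400×2100 = min(1890, 1837.5) + 840 = 2677.5 kN. φR_n = 0.75 × 2677.5 = 2008.1 kN.
Governing: min(2762.6, 4387.5, 1665.0, 2008.1) = 1665.0 kN → gross-section yield.

1665.0 kN (gross-section yield governs)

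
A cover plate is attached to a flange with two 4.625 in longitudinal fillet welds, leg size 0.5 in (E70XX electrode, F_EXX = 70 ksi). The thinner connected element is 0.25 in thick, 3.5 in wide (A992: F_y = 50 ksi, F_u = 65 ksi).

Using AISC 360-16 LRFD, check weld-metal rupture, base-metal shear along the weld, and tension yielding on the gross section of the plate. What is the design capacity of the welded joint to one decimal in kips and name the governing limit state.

39.4 kips (gross-section yield governs)

Weld metal: throat = 0.707×0.5 = 0.3535 in, L = 2×4.625 = 9.25 in. φR_n = 0.75 × 0.6 × 70 × 0.3535 × 9.25 = 103.0 kips.
Base metal shear (0.25 in plate): yield φR_n = 1.0×0.6×50×0.25×9.25 = 69.4 kips; rupture φR_n = 0.75×0.6×65×0.25×9.25 = 67.6 kips; take 67.6 kips (rupture).
Tension yield (gross): A_g = 3.5×0.25 = 0.875 in². φR_n = 0.90 × 50 × 0.875 = 39.4 kips.
Governing: min(103.0, 67.6, 39.4) = 39.4 kips → gross-section yield.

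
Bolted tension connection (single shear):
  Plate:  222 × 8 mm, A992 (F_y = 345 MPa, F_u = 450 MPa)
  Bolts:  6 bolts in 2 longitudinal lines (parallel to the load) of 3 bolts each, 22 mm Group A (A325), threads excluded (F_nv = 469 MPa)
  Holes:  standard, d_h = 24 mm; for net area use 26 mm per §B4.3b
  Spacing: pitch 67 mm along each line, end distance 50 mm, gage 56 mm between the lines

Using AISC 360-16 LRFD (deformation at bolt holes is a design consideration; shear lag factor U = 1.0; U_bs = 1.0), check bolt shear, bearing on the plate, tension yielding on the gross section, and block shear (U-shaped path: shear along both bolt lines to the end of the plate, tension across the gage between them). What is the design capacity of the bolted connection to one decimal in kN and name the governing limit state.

466.6 kN (block shear governs)

Bolt shear: A_b = π(22)²/4 = 380.13 mm². φR_n = 0.75 × 469 × 380.13 × 6 × 1 = 802.3 kN.
Bearing (8 mm plate, F_u = 450 MPa): end bolts L_c = 50 − 24/2 = 38, R_n = min(1.2×38×8×450, 2.4×22×8×450) = 164.16 kN/bolt; interior L_c = 67 − 24 = 43, R_n = 185.76 kN/bolt. φR_n = 0.75 × (2×164.16 + 4×185.76) = 803.5 kN.
Tension yield (gross): A_g = 222×8 = 1776 mm². φR_n = 0.90 × 345 × 1776 = 551.4 kN.
Block shear: shear path 2×[50+2×67] = 2×184 mm, A_gv = 2944, A_nv = 2×(184 − 2.5×26)×8 = 1904 mm²; tension across gage: (56 − 1×26)×8 = 240 mm². R_n = min(0.6×450×1904, 0.6×345×2944) + 1.0×450×240 = min(514.08, 609.41) + 108 = 622.08 kN. φR_n = 0.75 × 622.08 = 466.6 kN.
Governing: min(802.3, 803.5, 551.4, 466.6) = 466.6 kN → block shear.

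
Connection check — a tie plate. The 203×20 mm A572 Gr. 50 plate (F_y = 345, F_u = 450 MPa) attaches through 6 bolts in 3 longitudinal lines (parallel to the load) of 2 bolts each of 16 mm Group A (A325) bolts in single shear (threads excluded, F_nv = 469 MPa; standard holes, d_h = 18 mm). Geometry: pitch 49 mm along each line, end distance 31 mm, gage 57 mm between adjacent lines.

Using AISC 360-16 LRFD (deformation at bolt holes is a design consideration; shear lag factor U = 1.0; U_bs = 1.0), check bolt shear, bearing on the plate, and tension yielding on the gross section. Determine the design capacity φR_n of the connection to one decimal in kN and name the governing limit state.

Bolt shear: A_b = π(16)²/4 = 201.06 mm². φR_n = 0.75 × 469 × 201.06 × 6 × 1 = 424.3 kN.
Bearing (20 mm plate, F_u = 450 MPa): end bolts L_c = 31 − 18/2 = 22, R_n = min(1.2×22×20×450, 2.4×16×20×450) = 237.6 kN/bolt; interior L_c = 49 − 18 = 31, R_n = 334.8 kN/bolt. φR_n = 0.75 × (3×237.6 + 3×334.8) = 1287.9 kN.
Tension yield (gross): A_g = 203×20 = 4060 mm². φR_n = 0.90 × 345 × 4060 = 1260.6 kN.
Governing: min(424.3, 1287.9, 1260.6) = 424.3 kN → bolt shear.

424.3 kN (bolt shear governs)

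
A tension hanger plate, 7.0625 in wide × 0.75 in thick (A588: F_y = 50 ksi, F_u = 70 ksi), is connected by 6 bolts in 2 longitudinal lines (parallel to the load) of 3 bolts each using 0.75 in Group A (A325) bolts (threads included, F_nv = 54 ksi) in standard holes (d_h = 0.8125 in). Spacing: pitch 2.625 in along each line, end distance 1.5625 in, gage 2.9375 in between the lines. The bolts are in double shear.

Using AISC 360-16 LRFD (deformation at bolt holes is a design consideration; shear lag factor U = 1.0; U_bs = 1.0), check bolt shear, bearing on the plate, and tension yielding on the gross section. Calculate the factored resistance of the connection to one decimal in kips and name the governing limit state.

214.7 kips (bolt shear governs)

Bolt shear: A_b = π(0.75)²/4 = 0.44179 in². φR_n = 0.75 × 54 × 0.44179 × 6 × 2 = 214.7 kips.
Bearing (0.75 in plate, F_u = 70 ksi): end bolts L_c = 1.5625 − 0.8125/2 = 1.15625, R_n = min(1.2×1.15625×0.75×70, 2.4×0.75×0.75×70) = 72.844 kips/bolt; interior L_c = 2.625 − 0.8125 = 1.8125, R_n = 94.5 kips/bolt. φR_n = 0.75 × (2×72.844 + 4×94.5) = 392.8 kips.
Tension yield (gross): A_g = 7.0625×0.75 = 5.2969 in². φR_n = 0.90 × 50 × 5.2969 = 238.4 kips.
Governing: min(214.7, 392.8, 238.4) = 214.7 kips → bolt shear.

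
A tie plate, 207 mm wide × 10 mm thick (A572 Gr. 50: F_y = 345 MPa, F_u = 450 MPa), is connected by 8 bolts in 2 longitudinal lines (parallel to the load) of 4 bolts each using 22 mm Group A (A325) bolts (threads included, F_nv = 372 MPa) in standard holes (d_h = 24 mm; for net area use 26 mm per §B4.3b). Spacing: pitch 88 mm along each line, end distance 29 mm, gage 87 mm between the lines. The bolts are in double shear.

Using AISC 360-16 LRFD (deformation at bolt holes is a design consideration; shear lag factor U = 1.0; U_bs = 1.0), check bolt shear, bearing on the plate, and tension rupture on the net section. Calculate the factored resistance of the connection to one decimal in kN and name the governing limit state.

523.1 kN (net-section rupture governs)

Bolt shear: A_b = π(22)²/4 = 380.13 mm². φR_n = 0.75 × 372 × 380.13 × 8 × 2 = 1696.9 kN.
Bearing (10 mm plate, F_u = 450 MPa): end bolts L_c = 29 − 24/2 = 17, R_n = min(1.2×17×10×450, 2.4×22×10×450) = 91.8 kN/bolt; interior L_c = 88 − 24 = 64, R_n = 237.6 kN/bolt. φR_n = 0.75 × (2×91.8 + 6×237.6) = 1206.9 kN.
Tension rupture (net): A_n = (207 − 2×26)×10 = 1550 mm² (U = 1.0, A_e = A_n). φR_n = 0.75 × 450 × 1550 = 523.1 kN.
Governing: min(1696.9, 1206.9, 523.1) = 523.1 kN → net-section rupture.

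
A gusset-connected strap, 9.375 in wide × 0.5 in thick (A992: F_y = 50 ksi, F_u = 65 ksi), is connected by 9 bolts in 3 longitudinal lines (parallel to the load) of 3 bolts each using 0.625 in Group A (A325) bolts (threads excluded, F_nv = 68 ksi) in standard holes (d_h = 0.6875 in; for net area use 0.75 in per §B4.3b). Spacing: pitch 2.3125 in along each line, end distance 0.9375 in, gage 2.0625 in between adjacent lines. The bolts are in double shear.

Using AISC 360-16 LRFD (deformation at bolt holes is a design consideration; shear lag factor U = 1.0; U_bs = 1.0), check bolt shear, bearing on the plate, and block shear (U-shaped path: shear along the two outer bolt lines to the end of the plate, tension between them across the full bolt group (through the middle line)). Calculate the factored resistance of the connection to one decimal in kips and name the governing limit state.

Bolt shear: A_b = π(0.625)²/4 = 0.3068 in². φR_n = 0.75 × 68 × 0.3068 × 9 × 2 = 281.6 kips.
Bearing (0.5 in plate, F_u = 65 ksi): end bolts L_c = 0.9375 − 0.6875/2 = 0.59375, R_n = min(1.2×0.59375×0.5×65, 2.4×0.625×0.5×65) = 23.156 kips/bolt; interior L_c = 2.3125 − 0.6875 = 1.625, R_n = 48.75 kips/bolt. φR_n = 0.75 × (3×23.156 + 6×48.75) = 271.5 kips.
Block shear: shear path 2×[0.9375+2×2.3125] = 2×5.5625 in, A_gv = 5.5625, A_nv = 2×(5.5625 − 2.5×0.75)×0.5 = 3.6875 in²; tension across gage: (4.125 − 2×0.75)×0.5 = 1.3125 in². R_n = min(0.6×65×3.6875, 0.6×50×5.5625) + 1.0×65×1.3125 = min(143.81, 166.88) + 85.313 = 229.12 kips. φR_n = 0.75 × 229.12 = 171.8 kips.
Governing: min(281.6, 271.5, 171.8) = 171.8 kips → block shear.

171.8 kips (block shear governs)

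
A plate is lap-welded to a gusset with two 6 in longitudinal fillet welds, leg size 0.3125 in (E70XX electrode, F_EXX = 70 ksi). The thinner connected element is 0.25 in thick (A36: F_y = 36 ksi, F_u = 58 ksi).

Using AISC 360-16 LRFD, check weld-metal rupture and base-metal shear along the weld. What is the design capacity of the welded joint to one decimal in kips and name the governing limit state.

Weld metal: throat = 0.707×0.3125 = 0.22094 in, L = 2×6 = 12 in. φR_n = 0.75 × 0.6 × 70 × 0.22094 × 12 = 83.5 kips.
Base metal shear (0.25 in plate): yield φR_n = 1.0×0.6×36×0.25×12 = 64.8 kips; rupture φR_n = 0.75×0.6×58×0.25×12 = 78.3 kips; take 64.8 kips (yield).
Governing: min(83.5, 64.8) = 64.8 kips → base-metal shear.

64.8 kips (base-metal shear governs)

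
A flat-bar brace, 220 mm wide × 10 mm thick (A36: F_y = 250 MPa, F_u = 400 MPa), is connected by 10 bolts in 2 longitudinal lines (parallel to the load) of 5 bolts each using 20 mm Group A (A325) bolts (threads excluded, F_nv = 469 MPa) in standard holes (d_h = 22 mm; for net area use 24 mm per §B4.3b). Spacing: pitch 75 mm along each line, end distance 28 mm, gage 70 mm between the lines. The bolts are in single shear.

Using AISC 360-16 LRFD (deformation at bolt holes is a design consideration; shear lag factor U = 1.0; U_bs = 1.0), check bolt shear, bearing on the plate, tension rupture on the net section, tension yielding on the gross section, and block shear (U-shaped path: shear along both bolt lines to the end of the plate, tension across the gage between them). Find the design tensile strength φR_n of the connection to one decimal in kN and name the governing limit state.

Bolt shear: A_b = π(20)²/4 = 314.16 mm². φR_n = 0.75 × 469 × 314.16 × 10 × 1 = 1105.1 kN.
Bearing (10 mm plate, F_u = 400 MPa): end bolts L_c = 28 − 22/2 = 17, R_n = min(1.2×17×10×400, 2.4×20×10×400) = 81.6 kN/bolt; interior L_c = 75 − 22 = 53, R_n = 192 kN/bolt. φR_n = 0.75 × (2×81.6 + 8×192) = 1274.4 kN.
Tension rupture (net): A_n = (220 − 2×24)×10 = 1720 mm² (U = 1.0, A_e = A_n). φR_n = 0.75 × 400 × 1720 = 516.0 kN.
Tension yield (gross): A_g = 220×10 = 2200 mm². φR_n = 0.90 × 250 × 2200 = 495.0 kN.
Block shear: shear path 2×[28+4×75] = 2×328 mm, A_gv = 6560, A_nv = 2×(328 − 4.5×24)×10 = 4400 mm²; tension across gage: (70 − 1×24)×10 = 460 mm². R_n = min(0.6×400×4400, 0.6×250×6560) + 1.0×400×460 = min(1056, 984) + 184 = 1168 kN. φR_n = 0.75 × 1168 = 876.0 kN.
Governing: min(1105.1, 1274.4, 516.0, 495.0, 876.0) = 495.0 kN → gross-section yield.

495.0 kN (gross-section yield governs)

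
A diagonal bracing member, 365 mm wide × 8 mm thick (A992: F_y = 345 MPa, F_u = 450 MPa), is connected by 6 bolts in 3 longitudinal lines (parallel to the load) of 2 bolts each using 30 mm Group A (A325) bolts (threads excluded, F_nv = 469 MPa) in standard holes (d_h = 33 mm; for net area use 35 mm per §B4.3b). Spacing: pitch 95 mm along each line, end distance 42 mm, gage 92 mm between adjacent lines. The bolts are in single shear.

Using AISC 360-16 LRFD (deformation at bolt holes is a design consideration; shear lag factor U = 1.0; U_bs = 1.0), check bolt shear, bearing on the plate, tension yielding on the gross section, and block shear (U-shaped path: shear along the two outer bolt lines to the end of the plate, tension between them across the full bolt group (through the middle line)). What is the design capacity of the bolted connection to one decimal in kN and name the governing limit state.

Bolt shear: A_b = π(30)²/4 = 706.86 mm². φR_n = 0.75 × 469 × 706.86 × 6 × 1 = 1491.8 kN.
Bearing (8 mm plate, F_u = 450 MPa): end bolts L_c = 42 − 33/2 = 25.5, R_n = min(1.2×25.5×8×450, 2.4×30×8×450) = 110.16 kN/bolt; interior L_c = 95 − 33 = 62, R_n = 259.2 kN/bolt. φR_n = 0.75 × (3×110.16 + 3×259.2) = 831.1 kN.
Tension yield (gross): A_g = 365×8 = 2920 mm². φR_n = 0.90 × 345 × 2920 = 906.7 kN.
Block shear: shear path 2×[42+1×95] = 2×137 mm, A_gv = 2192, A_nv = 2×(137 − 1.5×35)×8 = 1352 mm²; tension across gage: (184 − 2×35)×8 = 912 mm². R_n = min(0.6×450×1352, 0.6×345×2192) + 1.0×450×912 = min(365.04, 453.74) + 410.4 = 775.44 kN. φR_n = 0.75 × 775.44 = 581.6 kN.
Governing: min(1491.8, 831.1, 906.7, 581.6) = 581.6 kN → block shear.

581.6 kN (block shear governs)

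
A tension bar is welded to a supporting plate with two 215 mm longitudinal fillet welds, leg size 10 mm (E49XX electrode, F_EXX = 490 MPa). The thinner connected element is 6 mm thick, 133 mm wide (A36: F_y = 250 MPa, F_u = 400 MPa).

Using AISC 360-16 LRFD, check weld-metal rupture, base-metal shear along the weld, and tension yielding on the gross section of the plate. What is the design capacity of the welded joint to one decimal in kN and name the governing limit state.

Weld metal: throat = 0.707×10 = 7.07 mm, L = 2×215 = 430 mm. φR_n = 0.75 × 0.6 × 490 × 7.07 × 430 = 670.3 kN.
Base metal shear (6 mm plate): yield φR_n = 1.0×0.6×250×6×430 = 387.0 kN; rupture φR_n = 0.75×0.6×400×6×430 = 464.4 kN; take 387.0 kN (yield).
Tension yield (gross): A_g = 133×6 = 798 mm². φR_n = 0.90 × 250 × 798 = 179.6 kN.
Governing: min(670.3, 387.0, 179.6) = 179.6 kN → gross-section yield.

179.6 kN (gross-section yield governs)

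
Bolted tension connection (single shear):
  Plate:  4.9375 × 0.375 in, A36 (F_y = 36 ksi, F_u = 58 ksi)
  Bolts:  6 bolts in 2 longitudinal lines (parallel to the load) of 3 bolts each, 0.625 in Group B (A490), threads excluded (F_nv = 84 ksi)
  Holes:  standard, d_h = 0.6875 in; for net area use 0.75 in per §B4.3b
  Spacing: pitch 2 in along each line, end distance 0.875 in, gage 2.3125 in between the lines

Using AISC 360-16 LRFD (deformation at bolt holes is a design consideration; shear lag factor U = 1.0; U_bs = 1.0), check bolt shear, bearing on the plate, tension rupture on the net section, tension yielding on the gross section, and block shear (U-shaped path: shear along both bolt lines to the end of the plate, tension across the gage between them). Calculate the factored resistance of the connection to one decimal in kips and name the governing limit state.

56.1 kips (net-section rupture governs)

Bolt shear: A_b = π(0.625)²/4 = 0.3068 in². φR_n = 0.75 × 84 × 0.3068 × 6 × 1 = 116.0 kips.
Bearing (0.375 in plate, F_u = 58 ksi): end bolts L_c = 0.875 − 0.6875/2 = 0.53125, R_n = min(1.2×0.53125×0.375×58, 2.4×0.625×0.375×58) = 13.866 kips/bolt; interior L_c = 2 − 0.6875 = 1.3125, R_n = 32.625 kips/bolt. φR_n = 0.75 × (2×13.866 + 4×32.625) = 118.7 kips.
Tension rupture (net): A_n = (4.9375 − 2×0.75)×0.375 = 1.2891 in² (U = 1.0, A_e = A_n). φR_n = 0.75 × 58 × 1.2891 = 56.1 kips.
Tension yield (gross): A_g = 4.9375×0.375 = 1.8516 in². φR_n = 0.90 × 36 × 1.8516 = 60.0 kips.
Block shear: shear path 2×[0.875+2×2] = 2×4.875 in, A_gv = 3.6563, A_nv = 2×(4.875 − 2.5×0.75)×0.375 = 2.25 in²; tension across gage: (2.3125 − 1×0.75)×0.375 = 0.58594 in². R_n = min(0.6×58×2.25, 0.6×36×3.6563) + 1.0×58×0.58594 = min(78.3, 78.976) + 33.985 = 112.29 kips. φR_n = 0.75 × 112.29 = 84.2 kips.
Governing: min(116.0, 118.7, 56.1, 60.0, 84.2) = 56.1 kips → net-section rupture.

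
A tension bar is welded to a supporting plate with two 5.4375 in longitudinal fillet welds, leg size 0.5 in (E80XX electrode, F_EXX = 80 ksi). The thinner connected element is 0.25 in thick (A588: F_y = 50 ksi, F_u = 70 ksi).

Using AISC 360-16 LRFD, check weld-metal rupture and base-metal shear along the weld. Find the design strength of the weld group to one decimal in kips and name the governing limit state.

Weld metal: throat = 0.707×0.5 = 0.3535 in, L = 2×5.4375 = 10.875 in. φR_n = 0.75 × 0.6 × 80 × 0.3535 × 10.875 = 138.4 kips.
Base metal shear (0.25 in plate): yield φR_n = 1.0×0.6×50×0.25×10.875 = 81.6 kips; rupture φR_n = 0.75×0.6×70×0.25×10.875 = 85.6 kips; take 81.6 kips (yield).
Governing: min(138.4, 81.6) = 81.6 kips → base-metal shear.

81.6 kips (base-metal shear governs)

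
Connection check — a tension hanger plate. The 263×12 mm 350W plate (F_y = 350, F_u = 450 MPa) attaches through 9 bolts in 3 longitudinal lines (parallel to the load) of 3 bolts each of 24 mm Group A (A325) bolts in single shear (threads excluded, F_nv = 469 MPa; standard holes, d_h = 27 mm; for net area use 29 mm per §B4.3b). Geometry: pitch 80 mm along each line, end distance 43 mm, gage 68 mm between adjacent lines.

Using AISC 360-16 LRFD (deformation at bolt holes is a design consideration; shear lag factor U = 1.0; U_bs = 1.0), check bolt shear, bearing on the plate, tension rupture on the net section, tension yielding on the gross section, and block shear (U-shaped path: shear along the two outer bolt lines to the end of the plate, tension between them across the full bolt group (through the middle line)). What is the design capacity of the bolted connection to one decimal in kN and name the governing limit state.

Bolt shear: A_b = π(24)²/4 = 452.39 mm². φR_n = 0.75 × 469 × 452.39 × 9 × 1 = 1432.2 kN.
Bearing (12 mm plate, F_u = 450 MPa): end bolts L_c = 43 − 27/2 = 29.5, R_n = min(1.2×29.5×12×450, 2.4×24×12×450) = 191.16 kN/bolt; interior L_c = 80 − 27 = 53, R_n = 311.04 kN/bolt. φR_n = 0.75 × (3×191.16 + 6×311.04) = 1829.8 kN.
Tension rupture (net): A_n = (263 − 3×29)×12 = 2112 mm² (U = 1.0, A_e = A_n). φR_n = 0.75 × 450 × 2112 = 712.8 kN.
Tension yield (gross): A_g = 263×12 = 3156 mm². φR_n = 0.90 × 350 × 3156 = 994.1 kN.
Block shear: shear path 2×[43+2×80] = 2×203 mm, A_gv = 4872, A_nv = 2×(203 − 2.5×29)×12 = 3132 mm²; tension across gage: (136 − 2×29)×12 = 936 mm². R_n = min(0.6×450×3132, 0.6×350×4872) + 1.0×450×936 = min(845.64, 1023.1) + 421.2 = 1266.8 kN. φR_n = 0.75 × 1266.8 = 950.1 kN.
Governing: min(1432.2, 1829.8, 712.8, 994.1, 950.1) = 712.8 kN → net-section rupture.

712.8 kN (net-section rupture governs)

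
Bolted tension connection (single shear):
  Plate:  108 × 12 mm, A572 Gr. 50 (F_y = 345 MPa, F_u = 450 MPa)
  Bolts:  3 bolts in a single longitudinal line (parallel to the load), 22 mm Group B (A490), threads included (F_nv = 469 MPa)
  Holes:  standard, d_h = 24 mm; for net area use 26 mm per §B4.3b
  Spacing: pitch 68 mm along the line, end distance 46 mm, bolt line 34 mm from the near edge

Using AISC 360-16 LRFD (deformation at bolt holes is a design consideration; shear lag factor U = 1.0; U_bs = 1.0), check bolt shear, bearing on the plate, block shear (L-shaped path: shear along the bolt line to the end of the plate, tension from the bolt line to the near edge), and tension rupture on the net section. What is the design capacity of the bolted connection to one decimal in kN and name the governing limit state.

Bolt shear: A_b = π(22)²/4 = 380.13 mm². φR_n = 0.75 × 469 × 380.13 × 3 × 1 = 401.1 kN.
Bearing (12 mm plate, F_u = 450 MPa): end bolts L_c = 46 − 24/2 = 34, R_n = min(1.2×34×12×450, 2.4×22×12×450) = 220.32 kN/bolt; interior L_c = 68 − 24 = 44, R_n = 285.12 kN/bolt. φR_n = 0.75 × (1×220.32 + 2×285.12) = 592.9 kN.
Block shear: shear path 1×[46+2×68] = 1×182 mm, A_gv = 2184, A_nv = 1×(182 − 2.5×26)×12 = 1404 mm²; tension to near edge: (34 − 0.5×26)×12 = 252 mm². R_n = min(0.6×450×1404, 0.6×345×2184) + 1.0×450×252 = min(379.08, 452.09) + 113.4 = 492.48 kN. φR_n = 0.75 × 492.48 = 369.4 kN.
Tension rupture (net): A_n = (108 − 1×26)×12 = 984 mm² (U = 1.0, A_e = A_n). φR_n = 0.75 × 450 × 984 = 332.1 kN.
Governing: min(401.1, 592.9, 369.4, 332.1) = 332.1 kN → net-section rupture.

332.1 kN (net-section rupture governs)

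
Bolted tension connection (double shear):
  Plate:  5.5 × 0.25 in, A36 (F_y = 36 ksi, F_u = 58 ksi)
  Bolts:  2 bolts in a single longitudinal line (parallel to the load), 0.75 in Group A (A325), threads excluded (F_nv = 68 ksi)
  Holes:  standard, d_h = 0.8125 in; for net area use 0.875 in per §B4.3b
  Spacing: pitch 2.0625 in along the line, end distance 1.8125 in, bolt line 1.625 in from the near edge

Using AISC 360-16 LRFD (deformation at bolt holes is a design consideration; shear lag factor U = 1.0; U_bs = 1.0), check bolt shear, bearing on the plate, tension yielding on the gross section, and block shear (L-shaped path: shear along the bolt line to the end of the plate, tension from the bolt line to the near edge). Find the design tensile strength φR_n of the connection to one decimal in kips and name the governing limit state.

Bolt shear: A_b = π(0.75)²/4 = 0.44179 in². φR_n = 0.75 × 68 × 0.44179 × 2 × 2 = 90.1 kips.
Bearing (0.25 in plate, F_u = 58 ksi): end bolts L_c = 1.8125 − 0.8125/2 = 1.40625, R_n = min(1.2×1.40625×0.25×58, 2.4×0.75×0.25×58) = 24.469 kips/bolt; interior L_c = 2.0625 − 0.8125 = 1.25, R_n = 21.75 kips/bolt. φR_n = 0.75 × (1×24.469 + 1×21.75) = 34.7 kips.
Tension yield (gross): A_g = 5.5×0.25 = 1.375 in². φR_n = 0.90 × 36 × 1.375 = 44.6 kips.
Block shear: shear path 1×[1.8125+1×2.0625] = 1×3.875 in, A_gv = 0.96875, A_nv = 1×(3.875 − 1.5×0.875)×0.25 = 0.64063 in²; tension to near edge: (1.625 − 0.5×0.875)×0.25 = 0.29688 in². R_n = min(0.6×58×0.64063, 0.6×36×0.96875) + 1.0×58×0.29688 = min(22.294, 20.925) + 17.219 = 38.144 kips. φR_n = 0.75 × 38.144 = 28.6 kips.
Governing: min(90.1, 34.7, 44.6, 28.6) = 28.6 kips → block shear.

28.6 kips (block shear governs)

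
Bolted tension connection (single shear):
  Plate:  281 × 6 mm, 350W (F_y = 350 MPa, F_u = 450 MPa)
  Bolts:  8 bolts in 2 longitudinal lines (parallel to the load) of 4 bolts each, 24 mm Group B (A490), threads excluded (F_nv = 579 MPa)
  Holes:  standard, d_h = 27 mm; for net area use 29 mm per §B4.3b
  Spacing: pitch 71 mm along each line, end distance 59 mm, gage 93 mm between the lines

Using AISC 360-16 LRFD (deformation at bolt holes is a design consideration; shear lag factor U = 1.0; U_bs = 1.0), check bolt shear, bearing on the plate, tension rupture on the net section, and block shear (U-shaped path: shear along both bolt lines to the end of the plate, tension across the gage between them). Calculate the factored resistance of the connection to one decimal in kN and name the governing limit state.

Bolt shear: A_b = π(24)²/4 = 452.39 mm². φR_n = 0.75 × 579 × 452.39 × 8 × 1 = 1571.6 kN.
Bearing (6 mm plate, F_u = 450 MPa): end bolts L_c = 59 − 27/2 = 45.5, R_n = min(1.2×45.5×6×450, 2.4×24×6×450) = 147.42 kN/bolt; interior L_c = 71 − 27 = 44, R_n = 142.56 kN/bolt. φR_n = 0.75 × (2×147.42 + 6×142.56) = 862.7 kN.
Tension rupture (net): A_n = (281 − 2×29)×6 = 1338 mm² (U = 1.0, A_e = A_n). φR_n = 0.75 × 450 × 1338 = 451.6 kN.
Block shear: shear path 2×[59+3×71] = 2×272 mm, A_gv = 3264, A_nv = 2×(272 − 3.5×29)×6 = 2046 mm²; tension across gage: (93 − 1×29)×6 = 384 mm². R_n = min(0.6×450×2046, 0.6×350×3264) + 1.0×450×384 = min(552.42, 685.44) + 172.8 = 725.22 kN. φR_n = 0.75 × 725.22 = 543.9 kN.
Governing: min(1571.6, 862.7, 451.6, 543.9) = 451.6 kN → net-section rupture.

451.6 kN (net-section rupture governs)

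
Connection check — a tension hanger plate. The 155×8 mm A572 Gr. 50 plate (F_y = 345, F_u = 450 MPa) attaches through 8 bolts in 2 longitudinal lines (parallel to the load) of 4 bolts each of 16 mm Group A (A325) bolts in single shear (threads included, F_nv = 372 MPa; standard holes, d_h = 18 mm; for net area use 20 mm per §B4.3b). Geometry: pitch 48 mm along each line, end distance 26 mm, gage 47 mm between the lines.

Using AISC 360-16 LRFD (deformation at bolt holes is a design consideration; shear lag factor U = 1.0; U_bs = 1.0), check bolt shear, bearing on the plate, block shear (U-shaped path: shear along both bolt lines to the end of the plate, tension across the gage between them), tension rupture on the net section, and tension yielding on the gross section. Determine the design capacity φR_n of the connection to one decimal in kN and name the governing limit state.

310.5 kN (net-section rupture governs)

Bolt shear: A_b = π(16)²/4 = 201.06 mm². φR_n = 0.75 × 372 × 201.06 × 8 × 1 = 448.8 kN.
Bearing (8 mm plate, F_u = 450 MPa): end bolts L_c = 26 − 18/2 = 17, R_n = min(1.2×17×8×450, 2.4×16×8×450) = 73.44 kN/bolt; interior L_c = 48 − 18 = 30, R_n = 129.6 kN/bolt. φR_n = 0.75 × (2×73.44 + 6×129.6) = 693.4 kN.
Block shear: shear path 2×[26+3×48] = 2×170 mm, A_gv = 2720, A_nv = 2×(170 − 3.5×20)×8 = 1600 mm²; tension across gage: (47 − 1×20)×8 = 216 mm². R_n = min(0.6×450×1600, 0.6×345×2720) + 1.0×450×216 = min(432, 563.04) + 97.2 = 529.2 kN. φR_n = 0.75 × 529.2 = 396.9 kN.
Tension rupture (net): A_n = (155 − 2×20)×8 = 920 mm² (U = 1.0, A_e = A_n). φR_n = 0.75 × 450 × 920 = 310.5 kN.
Tension yield (gross): A_g = 155×8 = 1240 mm². φR_n = 0.90 × 345 × 1240 = 385.0 kN.
Governing: min(448.8, 693.4, 396.9, 310.5, 385.0) = 310.5 kN → net-section rupture.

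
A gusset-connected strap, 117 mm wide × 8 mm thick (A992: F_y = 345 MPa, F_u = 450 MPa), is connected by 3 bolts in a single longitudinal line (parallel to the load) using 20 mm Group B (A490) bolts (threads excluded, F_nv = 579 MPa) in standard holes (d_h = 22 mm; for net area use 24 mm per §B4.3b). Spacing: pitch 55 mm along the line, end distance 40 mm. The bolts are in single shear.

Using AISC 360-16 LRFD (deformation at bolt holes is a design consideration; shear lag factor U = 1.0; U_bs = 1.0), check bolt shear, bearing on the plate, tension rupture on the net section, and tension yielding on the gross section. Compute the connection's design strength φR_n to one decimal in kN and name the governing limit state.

Bolt shear: A_b = π(20)²/4 = 314.16 mm². φR_n = 0.75 × 579 × 314.16 × 3 × 1 = 409.3 kN.
Bearing (8 mm plate, F_u = 450 MPa): end bolts L_c = 40 − 22/2 = 29, R_n = min(1.2×29×8×450, 2.4×20×8×450) = 125.28 kN/bolt; interior L_c = 55 − 22 = 33, R_n = 142.56 kN/bolt. φR_n = 0.75 × (1×125.28 + 2×142.56) = 307.8 kN.
Tension rupture (net): A_n = (117 − 1×24)×8 = 744 mm² (U = 1.0, A_e = A_n). φR_n = 0.75 × 450 × 744 = 251.1 kN.
Tension yield (gross): A_g = 117×8 = 936 mm². φR_n = 0.90 × 345 × 936 = 290.6 kN.
Governing: min(409.3, 307.8, 251.1, 290.6) = 251.1 kN → net-section rupture.

251.1 kN (net-section rupture governs)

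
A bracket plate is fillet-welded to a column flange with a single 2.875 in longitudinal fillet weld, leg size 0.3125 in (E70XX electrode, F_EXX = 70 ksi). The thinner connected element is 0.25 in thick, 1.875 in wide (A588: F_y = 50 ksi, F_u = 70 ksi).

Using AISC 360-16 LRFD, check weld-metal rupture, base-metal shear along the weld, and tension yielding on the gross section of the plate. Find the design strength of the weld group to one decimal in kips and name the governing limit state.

Weld metal: throat = 0.707×0.3125 = 0.22094 in, L = 2.875 in. φR_n = 0.75 × 0.6 × 70 × 0.22094 × 2.875 = 20.0 kips.
Base metal shear (0.25 in plate): yield φR_n = 1.0×0.6×50×0.25×2.875 = 21.6 kips; rupture φR_n = 0.75×0.6×70×0.25×2.875 = 22.6 kips; take 21.6 kips (yield).
Tension yield (gross): A_g = 1.875×0.25 = 0.46875 in². φR_n = 0.90 × 50 × 0.46875 = 21.1 kips.
Governing: min(20.0, 21.6, 21.1) = 20.0 kips → weld metal.

20.0 kips (weld metal governs)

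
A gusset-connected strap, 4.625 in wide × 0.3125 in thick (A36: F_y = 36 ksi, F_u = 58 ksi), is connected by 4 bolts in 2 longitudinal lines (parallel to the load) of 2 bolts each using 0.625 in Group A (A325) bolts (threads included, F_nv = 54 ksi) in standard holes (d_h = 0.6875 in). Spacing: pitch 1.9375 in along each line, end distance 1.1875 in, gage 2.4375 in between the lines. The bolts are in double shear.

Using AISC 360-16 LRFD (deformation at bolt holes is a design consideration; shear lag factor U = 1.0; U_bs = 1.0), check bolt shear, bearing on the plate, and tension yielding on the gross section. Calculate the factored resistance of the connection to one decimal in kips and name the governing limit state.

46.8 kips (gross-section yield governs)

Bolt shear: A_b = π(0.625)²/4 = 0.3068 in². φR_n = 0.75 × 54 × 0.3068 × 4 × 2 = 99.4 kips.
Bearing (0.3125 in plate, F_u = 58 ksi): end bolts L_c = 1.1875 − 0.6875/2 = 0.84375, R_n = min(1.2×0.84375×0.3125×58, 2.4×0.625×0.3125×58) = 18.352 kips/bolt; interior L_c = 1.9375 − 0.6875 = 1.25, R_n = 27.188 kips/bolt. φR_n = 0.75 × (2×18.352 + 2×27.188) = 68.3 kips.
Tension yield (gross): A_g = 4.625×0.3125 = 1.4453 in². φR_n = 0.90 × 36 × 1.4453 = 46.8 kips.
Governing: min(99.4, 68.3, 46.8) = 46.8 kips → gross-section yield.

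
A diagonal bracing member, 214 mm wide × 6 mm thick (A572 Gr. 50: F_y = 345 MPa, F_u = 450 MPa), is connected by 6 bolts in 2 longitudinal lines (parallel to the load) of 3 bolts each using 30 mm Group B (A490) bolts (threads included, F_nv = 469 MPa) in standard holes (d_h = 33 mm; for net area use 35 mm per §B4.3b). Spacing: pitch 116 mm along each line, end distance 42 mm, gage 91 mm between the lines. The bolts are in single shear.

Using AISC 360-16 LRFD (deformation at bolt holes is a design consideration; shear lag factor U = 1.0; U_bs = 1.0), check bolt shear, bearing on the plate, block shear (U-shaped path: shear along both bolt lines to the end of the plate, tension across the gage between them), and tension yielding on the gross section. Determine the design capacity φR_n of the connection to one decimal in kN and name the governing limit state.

Bolt shear: A_b = π(30)²/4 = 706.86 mm². φR_n = 0.75 × 469 × 706.86 × 6 × 1 = 1491.8 kN.
Bearing (6 mm plate, F_u = 450 MPa): end bolts L_c = 42 − 33/2 = 25.5, R_n = min(1.2×25.5×6×450, 2.4×30×6×450) = 82.62 kN/bolt; interior L_c = 116 − 33 = 83, R_n = 194.4 kN/bolt. φR_n = 0.75 × (2×82.62 + 4×194.4) = 707.1 kN.
Block shear: shear path 2×[42+2×116] = 2×274 mm, A_gv = 3288, A_nv = 2×(274 − 2.5×35)×6 = 2238 mm²; tension across gage: (91 − 1×35)×6 = 336 mm². R_n = min(0.6×450×2238, 0.6×345×3288) + 1.0×450×336 = min(604.26, 680.62) + 151.2 = 755.46 kN. φR_n = 0.75 × 755.46 = 566.6 kN.
Tension yield (gross): A_g = 214×6 = 1284 mm². φR_n = 0.90 × 345 × 1284 = 398.7 kN.
Governing: min(1491.8, 707.1, 566.6, 398.7) = 398.7 kN → gross-section yield.

398.7 kN (gross-section yield governs)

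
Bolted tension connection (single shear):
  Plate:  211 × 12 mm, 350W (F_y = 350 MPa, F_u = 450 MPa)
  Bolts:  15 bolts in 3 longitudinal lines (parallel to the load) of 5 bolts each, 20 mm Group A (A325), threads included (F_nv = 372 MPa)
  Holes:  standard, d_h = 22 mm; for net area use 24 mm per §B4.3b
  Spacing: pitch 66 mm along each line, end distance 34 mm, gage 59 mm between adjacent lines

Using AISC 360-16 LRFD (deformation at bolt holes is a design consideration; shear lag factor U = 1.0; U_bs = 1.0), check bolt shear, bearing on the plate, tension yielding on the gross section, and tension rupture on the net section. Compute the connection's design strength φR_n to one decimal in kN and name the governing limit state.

Bolt shear: A_b = π(20)²/4 = 314.16 mm². φR_n = 0.75 × 372 × 314.16 × 15 × 1 = 1314.8 kN.
Bearing (12 mm plate, F_u = 450 MPa): end bolts L_c = 34 − 22/2 = 23, R_n = min(1.2×23×12×450, 2.4×20×12×450) = 149.04 kN/bolt; interior L_c = 66 − 22 = 44, R_n = 259.2 kN/bolt. φR_n = 0.75 × (3×149.04 + 12×259.2) = 2668.1 kN.
Tension yield (gross): A_g = 211×12 = 2532 mm². φR_n = 0.90 × 350 × 2532 = 797.6 kN.
Tension rupture (net): A_n = (211 − 3×24)×12 = 1668 mm² (U = 1.0, A_e = A_n). φR_n = 0.75 × 450 × 1668 = 563.0 kN.
Governing: min(1314.8, 2668.1, 797.6, 563.0) = 563.0 kN → net-section rupture.

563.0 kN (net-section rupture governs)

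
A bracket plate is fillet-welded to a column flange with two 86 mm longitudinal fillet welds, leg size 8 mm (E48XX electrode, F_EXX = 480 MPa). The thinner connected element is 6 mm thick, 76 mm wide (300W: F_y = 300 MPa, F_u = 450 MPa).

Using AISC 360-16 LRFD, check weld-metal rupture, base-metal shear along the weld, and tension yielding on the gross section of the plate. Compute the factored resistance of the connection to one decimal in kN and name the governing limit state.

Weld metal: throat = 0.707×8 = 5.656 mm, L = 2×86 = 172 mm. φR_n = 0.75 × 0.6 × 480 × 5.656 × 172 = 210.1 kN.
Base metal shear (6 mm plate): yield φR_n = 1.0×0.6×300×6×172 = 185.8 kN; rupture φR_n = 0.75×0.6×450×6×172 = 209.0 kN; take 185.8 kN (yield).
Tension yield (gross): A_g = 76×6 = 456 mm². φR_n = 0.90 × 300 × 456 = 123.1 kN.
Governing: min(210.1, 185.8, 123.1) = 123.1 kN → gross-section yield.

123.1 kN (gross-section yield governs)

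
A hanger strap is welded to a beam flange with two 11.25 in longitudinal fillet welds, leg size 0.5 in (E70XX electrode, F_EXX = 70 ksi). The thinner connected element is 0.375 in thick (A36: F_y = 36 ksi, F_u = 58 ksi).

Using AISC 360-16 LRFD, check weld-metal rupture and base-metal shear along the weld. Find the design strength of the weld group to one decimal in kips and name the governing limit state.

182.3 kips (base-metal shear governs)

Weld metal: throat = 0.707×0.5 = 0.3535 in, L = 2×11.25 = 22.5 in. φR_n = 0.75 × 0.6 × 70 × 0.3535 × 22.5 = 250.5 kips.
Base metal shear (0.375 in plate): yield φR_n = 1.0×0.6×36×0.375×22.5 = 182.3 kips; rupture φR_n = 0.75×0.6×58×0.375×22.5 = 220.2 kips; take 182.3 kips (yield).
Governing: min(250.5, 182.3) = 182.3 kips → base-metal shear.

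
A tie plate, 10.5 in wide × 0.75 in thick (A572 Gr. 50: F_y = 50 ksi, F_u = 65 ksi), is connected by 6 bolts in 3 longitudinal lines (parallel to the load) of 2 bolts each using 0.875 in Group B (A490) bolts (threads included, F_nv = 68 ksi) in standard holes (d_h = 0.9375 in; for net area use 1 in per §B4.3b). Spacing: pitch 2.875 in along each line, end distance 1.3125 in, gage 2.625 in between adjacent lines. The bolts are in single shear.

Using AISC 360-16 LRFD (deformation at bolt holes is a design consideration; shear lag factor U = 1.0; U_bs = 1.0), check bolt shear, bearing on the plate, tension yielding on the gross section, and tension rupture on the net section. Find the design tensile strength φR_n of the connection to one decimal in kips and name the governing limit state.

Bolt shear: A_b = π(0.875)²/4 = 0.60132 in². φR_n = 0.75 × 68 × 0.60132 × 6 × 1 = 184.0 kips.
Bearing (0.75 in plate, F_u = 65 ksi): end bolts L_c = 1.3125 − 0.9375/2 = 0.84375, R_n = min(1.2×0.84375×0.75×65, 2.4×0.875×0.75×65) = 49.359 kips/bolt; interior L_c = 2.875 − 0.9375 = 1.9375, R_n = 102.38 kips/bolt. φR_n = 0.75 × (3×49.359 + 3×102.38) = 341.4 kips.
Tension yield (gross): A_g = 10.5×0.75 = 7.875 in². φR_n = 0.90 × 50 × 7.875 = 354.4 kips.
Tension rupture (net): A_n = (10.5 − 3×1)×0.75 = 5.625 in² (U = 1.0, A_e = A_n). φR_n = 0.75 × 65 × 5.625 = 274.2 kips.
Governing: min(184.0, 341.4, 354.4, 274.2) = 184.0 kips → bolt shear.

184.0 kips (bolt shear governs)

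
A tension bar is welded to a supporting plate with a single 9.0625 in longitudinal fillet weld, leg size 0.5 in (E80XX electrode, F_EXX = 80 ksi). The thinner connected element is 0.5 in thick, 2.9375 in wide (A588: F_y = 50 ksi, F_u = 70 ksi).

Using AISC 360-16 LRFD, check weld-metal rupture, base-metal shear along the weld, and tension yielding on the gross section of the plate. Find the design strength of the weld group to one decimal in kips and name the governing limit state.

Weld metal: throat = 0.707×0.5 = 0.3535 in, L = 9.0625 in. φR_n = 0.75 × 0.6 × 80 × 0.3535 × 9.0625 = 115.3 kips.
Base metal shear (0.5 in plate): yield φR_n = 1.0×0.6×50×0.5×9.0625 = 135.9 kips; rupture φR_n = 0.75×0.6×70×0.5×9.0625 = 142.7 kips; take 135.9 kips (yield).
Tension yield (gross): A_g = 2.9375×0.5 = 1.4688 in². φR_n = 0.90 × 50 × 1.4688 = 66.1 kips.
Governing: min(115.3, 135.9, 66.1) = 66.1 kips → gross-section yield.

66.1 kips (gross-section yield governs)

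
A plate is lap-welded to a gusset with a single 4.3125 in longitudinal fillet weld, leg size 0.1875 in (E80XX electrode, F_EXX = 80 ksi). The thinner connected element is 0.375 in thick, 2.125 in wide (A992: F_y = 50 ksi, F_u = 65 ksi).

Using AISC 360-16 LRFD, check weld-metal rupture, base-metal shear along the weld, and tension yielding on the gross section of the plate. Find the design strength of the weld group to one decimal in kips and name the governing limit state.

Weld metal: throat = 0.707×0.1875 = 0.13256 in, L = 4.3125 in. φR_n = 0.75 × 0.6 × 80 × 0.13256 × 4.3125 = 20.6 kips.
Base metal shear (0.375 in plate): yield φR_n = 1.0×0.6×50×0.375×4.3125 = 48.5 kips; rupture φR_n = 0.75×0.6×65×0.375×4.3125 = 47.3 kips; take 47.3 kips (rupture).
Tension yield (gross): A_g = 2.125×0.375 = 0.79688 in². φR_n = 0.90 × 50 × 0.79688 = 35.9 kips.
Governing: min(20.6, 47.3, 35.9) = 20.6 kips → weld metal.

20.6 kips (weld metal governs)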